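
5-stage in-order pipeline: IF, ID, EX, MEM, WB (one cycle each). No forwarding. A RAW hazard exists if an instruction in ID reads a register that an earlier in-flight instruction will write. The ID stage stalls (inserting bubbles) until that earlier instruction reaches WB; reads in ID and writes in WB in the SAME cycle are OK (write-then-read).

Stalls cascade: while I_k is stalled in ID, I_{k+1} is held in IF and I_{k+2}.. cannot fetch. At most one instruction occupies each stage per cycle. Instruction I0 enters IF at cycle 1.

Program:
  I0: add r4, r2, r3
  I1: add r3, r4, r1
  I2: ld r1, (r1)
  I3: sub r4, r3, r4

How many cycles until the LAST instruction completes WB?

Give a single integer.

Answer: 11

Derivation:
I0 add r4 <- r2,r3: IF@1 ID@2 stall=0 (-) EX@3 MEM@4 WB@5
I1 add r3 <- r4,r1: IF@2 ID@3 stall=2 (RAW on I0.r4 (WB@5)) EX@6 MEM@7 WB@8
I2 ld r1 <- r1: IF@3 ID@6 stall=0 (-) EX@7 MEM@8 WB@9
I3 sub r4 <- r3,r4: IF@6 ID@7 stall=1 (RAW on I1.r3 (WB@8)) EX@9 MEM@10 WB@11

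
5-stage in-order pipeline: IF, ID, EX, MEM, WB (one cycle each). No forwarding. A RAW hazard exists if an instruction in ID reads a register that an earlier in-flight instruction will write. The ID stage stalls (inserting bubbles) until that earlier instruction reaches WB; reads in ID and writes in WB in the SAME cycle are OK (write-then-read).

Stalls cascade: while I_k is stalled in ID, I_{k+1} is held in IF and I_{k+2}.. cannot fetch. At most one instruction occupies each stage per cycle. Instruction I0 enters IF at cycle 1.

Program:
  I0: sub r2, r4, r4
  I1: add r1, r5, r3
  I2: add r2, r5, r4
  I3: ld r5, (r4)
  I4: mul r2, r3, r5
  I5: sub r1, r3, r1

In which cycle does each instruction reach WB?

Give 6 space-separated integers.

Answer: 5 6 7 8 11 12

Derivation:
I0 sub r2 <- r4,r4: IF@1 ID@2 stall=0 (-) EX@3 MEM@4 WB@5
I1 add r1 <- r5,r3: IF@2 ID@3 stall=0 (-) EX@4 MEM@5 WB@6
I2 add r2 <- r5,r4: IF@3 ID@4 stall=0 (-) EX@5 MEM@6 WB@7
I3 ld r5 <- r4: IF@4 ID@5 stall=0 (-) EX@6 MEM@7 WB@8
I4 mul r2 <- r3,r5: IF@5 ID@6 stall=2 (RAW on I3.r5 (WB@8)) EX@9 MEM@10 WB@11
I5 sub r1 <- r3,r1: IF@6 ID@9 stall=0 (-) EX@10 MEM@11 WB@12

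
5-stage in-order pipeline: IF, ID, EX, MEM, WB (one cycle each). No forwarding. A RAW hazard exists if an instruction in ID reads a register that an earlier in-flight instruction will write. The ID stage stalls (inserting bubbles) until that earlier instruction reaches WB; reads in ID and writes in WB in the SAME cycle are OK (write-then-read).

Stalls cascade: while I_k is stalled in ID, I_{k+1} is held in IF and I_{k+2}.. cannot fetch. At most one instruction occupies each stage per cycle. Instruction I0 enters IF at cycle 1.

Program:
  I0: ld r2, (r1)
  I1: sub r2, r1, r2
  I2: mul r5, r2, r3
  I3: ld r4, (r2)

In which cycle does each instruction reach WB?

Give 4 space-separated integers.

I0 ld r2 <- r1: IF@1 ID@2 stall=0 (-) EX@3 MEM@4 WB@5
I1 sub r2 <- r1,r2: IF@2 ID@3 stall=2 (RAW on I0.r2 (WB@5)) EX@6 MEM@7 WB@8
I2 mul r5 <- r2,r3: IF@3 ID@6 stall=2 (RAW on I1.r2 (WB@8)) EX@9 MEM@10 WB@11
I3 ld r4 <- r2: IF@6 ID@9 stall=0 (-) EX@10 MEM@11 WB@12

Answer: 5 8 11 12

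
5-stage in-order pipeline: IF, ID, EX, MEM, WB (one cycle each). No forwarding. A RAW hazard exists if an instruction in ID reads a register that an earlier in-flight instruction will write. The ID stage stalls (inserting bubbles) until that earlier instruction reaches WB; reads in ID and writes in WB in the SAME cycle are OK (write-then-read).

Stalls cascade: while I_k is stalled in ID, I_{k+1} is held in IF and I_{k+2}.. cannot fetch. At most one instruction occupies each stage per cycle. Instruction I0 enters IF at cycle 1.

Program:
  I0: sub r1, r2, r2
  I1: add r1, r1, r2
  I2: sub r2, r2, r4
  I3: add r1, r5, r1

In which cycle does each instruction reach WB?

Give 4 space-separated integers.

I0 sub r1 <- r2,r2: IF@1 ID@2 stall=0 (-) EX@3 MEM@4 WB@5
I1 add r1 <- r1,r2: IF@2 ID@3 stall=2 (RAW on I0.r1 (WB@5)) EX@6 MEM@7 WB@8
I2 sub r2 <- r2,r4: IF@3 ID@6 stall=0 (-) EX@7 MEM@8 WB@9
I3 add r1 <- r5,r1: IF@6 ID@7 stall=1 (RAW on I1.r1 (WB@8)) EX@9 MEM@10 WB@11

Answer: 5 8 9 11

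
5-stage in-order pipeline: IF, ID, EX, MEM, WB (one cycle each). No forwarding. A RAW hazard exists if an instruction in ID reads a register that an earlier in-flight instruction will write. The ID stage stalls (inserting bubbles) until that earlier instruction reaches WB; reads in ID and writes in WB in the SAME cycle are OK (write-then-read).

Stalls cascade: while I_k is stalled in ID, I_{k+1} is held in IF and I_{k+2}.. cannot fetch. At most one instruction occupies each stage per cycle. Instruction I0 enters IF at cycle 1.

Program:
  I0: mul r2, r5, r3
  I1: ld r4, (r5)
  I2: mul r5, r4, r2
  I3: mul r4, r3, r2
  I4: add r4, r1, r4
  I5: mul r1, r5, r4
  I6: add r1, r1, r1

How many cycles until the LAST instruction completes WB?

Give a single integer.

I0 mul r2 <- r5,r3: IF@1 ID@2 stall=0 (-) EX@3 MEM@4 WB@5
I1 ld r4 <- r5: IF@2 ID@3 stall=0 (-) EX@4 MEM@5 WB@6
I2 mul r5 <- r4,r2: IF@3 ID@4 stall=2 (RAW on I1.r4 (WB@6)) EX@7 MEM@8 WB@9
I3 mul r4 <- r3,r2: IF@4 ID@7 stall=0 (-) EX@8 MEM@9 WB@10
I4 add r4 <- r1,r4: IF@7 ID@8 stall=2 (RAW on I3.r4 (WB@10)) EX@11 MEM@12 WB@13
I5 mul r1 <- r5,r4: IF@8 ID@11 stall=2 (RAW on I4.r4 (WB@13)) EX@14 MEM@15 WB@16
I6 add r1 <- r1,r1: IF@11 ID@14 stall=2 (RAW on I5.r1 (WB@16)) EX@17 MEM@18 WB@19

Answer: 19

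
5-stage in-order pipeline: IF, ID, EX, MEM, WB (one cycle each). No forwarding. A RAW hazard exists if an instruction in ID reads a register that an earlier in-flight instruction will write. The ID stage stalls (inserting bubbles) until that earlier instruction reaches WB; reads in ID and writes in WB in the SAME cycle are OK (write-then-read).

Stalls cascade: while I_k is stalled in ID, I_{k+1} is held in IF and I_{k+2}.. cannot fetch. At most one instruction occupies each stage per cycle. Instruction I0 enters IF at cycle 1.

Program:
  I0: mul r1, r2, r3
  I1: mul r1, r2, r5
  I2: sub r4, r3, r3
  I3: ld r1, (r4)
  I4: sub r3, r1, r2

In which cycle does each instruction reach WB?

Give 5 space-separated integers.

I0 mul r1 <- r2,r3: IF@1 ID@2 stall=0 (-) EX@3 MEM@4 WB@5
I1 mul r1 <- r2,r5: IF@2 ID@3 stall=0 (-) EX@4 MEM@5 WB@6
I2 sub r4 <- r3,r3: IF@3 ID@4 stall=0 (-) EX@5 MEM@6 WB@7
I3 ld r1 <- r4: IF@4 ID@5 stall=2 (RAW on I2.r4 (WB@7)) EX@8 MEM@9 WB@10
I4 sub r3 <- r1,r2: IF@5 ID@8 stall=2 (RAW on I3.r1 (WB@10)) EX@11 MEM@12 WB@13

Answer: 5 6 7 10 13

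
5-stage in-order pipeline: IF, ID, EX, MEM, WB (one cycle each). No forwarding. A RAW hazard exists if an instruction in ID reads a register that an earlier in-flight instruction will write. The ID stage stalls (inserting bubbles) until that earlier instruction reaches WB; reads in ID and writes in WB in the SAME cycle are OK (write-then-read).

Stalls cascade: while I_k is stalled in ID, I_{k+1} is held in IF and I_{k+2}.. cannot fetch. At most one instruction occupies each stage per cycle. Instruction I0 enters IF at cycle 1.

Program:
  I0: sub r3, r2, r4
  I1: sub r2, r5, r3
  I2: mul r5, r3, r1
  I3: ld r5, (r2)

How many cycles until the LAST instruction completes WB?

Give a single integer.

Answer: 11

Derivation:
I0 sub r3 <- r2,r4: IF@1 ID@2 stall=0 (-) EX@3 MEM@4 WB@5
I1 sub r2 <- r5,r3: IF@2 ID@3 stall=2 (RAW on I0.r3 (WB@5)) EX@6 MEM@7 WB@8
I2 mul r5 <- r3,r1: IF@3 ID@6 stall=0 (-) EX@7 MEM@8 WB@9
I3 ld r5 <- r2: IF@6 ID@7 stall=1 (RAW on I1.r2 (WB@8)) EX@9 MEM@10 WB@11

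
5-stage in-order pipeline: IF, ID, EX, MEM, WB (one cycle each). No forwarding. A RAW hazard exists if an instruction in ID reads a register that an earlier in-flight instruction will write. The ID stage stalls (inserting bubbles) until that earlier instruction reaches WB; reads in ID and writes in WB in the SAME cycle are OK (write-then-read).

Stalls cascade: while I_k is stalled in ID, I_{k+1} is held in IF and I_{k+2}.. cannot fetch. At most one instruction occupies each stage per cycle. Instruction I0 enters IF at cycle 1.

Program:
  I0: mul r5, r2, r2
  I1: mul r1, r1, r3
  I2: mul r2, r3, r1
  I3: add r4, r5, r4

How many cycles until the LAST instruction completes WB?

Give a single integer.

I0 mul r5 <- r2,r2: IF@1 ID@2 stall=0 (-) EX@3 MEM@4 WB@5
I1 mul r1 <- r1,r3: IF@2 ID@3 stall=0 (-) EX@4 MEM@5 WB@6
I2 mul r2 <- r3,r1: IF@3 ID@4 stall=2 (RAW on I1.r1 (WB@6)) EX@7 MEM@8 WB@9
I3 add r4 <- r5,r4: IF@4 ID@7 stall=0 (-) EX@8 MEM@9 WB@10

Answer: 10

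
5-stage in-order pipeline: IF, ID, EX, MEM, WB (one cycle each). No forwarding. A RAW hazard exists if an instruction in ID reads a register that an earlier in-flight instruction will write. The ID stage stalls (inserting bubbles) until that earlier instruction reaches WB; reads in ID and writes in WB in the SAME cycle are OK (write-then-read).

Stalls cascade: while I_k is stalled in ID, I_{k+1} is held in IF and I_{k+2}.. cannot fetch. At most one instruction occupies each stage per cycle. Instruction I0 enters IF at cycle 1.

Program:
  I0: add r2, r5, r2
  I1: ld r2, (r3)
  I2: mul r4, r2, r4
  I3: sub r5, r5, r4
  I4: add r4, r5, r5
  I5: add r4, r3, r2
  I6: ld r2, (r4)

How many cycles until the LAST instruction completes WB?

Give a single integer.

Answer: 19

Derivation:
I0 add r2 <- r5,r2: IF@1 ID@2 stall=0 (-) EX@3 MEM@4 WB@5
I1 ld r2 <- r3: IF@2 ID@3 stall=0 (-) EX@4 MEM@5 WB@6
I2 mul r4 <- r2,r4: IF@3 ID@4 stall=2 (RAW on I1.r2 (WB@6)) EX@7 MEM@8 WB@9
I3 sub r5 <- r5,r4: IF@4 ID@7 stall=2 (RAW on I2.r4 (WB@9)) EX@10 MEM@11 WB@12
I4 add r4 <- r5,r5: IF@7 ID@10 stall=2 (RAW on I3.r5 (WB@12)) EX@13 MEM@14 WB@15
I5 add r4 <- r3,r2: IF@10 ID@13 stall=0 (-) EX@14 MEM@15 WB@16
I6 ld r2 <- r4: IF@13 ID@14 stall=2 (RAW on I5.r4 (WB@16)) EX@17 MEM@18 WB@19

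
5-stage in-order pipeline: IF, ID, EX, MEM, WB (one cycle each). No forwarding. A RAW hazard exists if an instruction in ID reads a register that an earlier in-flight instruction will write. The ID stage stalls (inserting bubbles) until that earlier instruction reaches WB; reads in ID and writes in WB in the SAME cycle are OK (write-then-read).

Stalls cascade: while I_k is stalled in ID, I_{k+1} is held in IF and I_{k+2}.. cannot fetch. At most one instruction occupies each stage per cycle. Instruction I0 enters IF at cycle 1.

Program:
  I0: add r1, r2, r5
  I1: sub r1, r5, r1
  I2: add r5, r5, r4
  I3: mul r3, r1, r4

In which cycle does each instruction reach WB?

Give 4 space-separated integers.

I0 add r1 <- r2,r5: IF@1 ID@2 stall=0 (-) EX@3 MEM@4 WB@5
I1 sub r1 <- r5,r1: IF@2 ID@3 stall=2 (RAW on I0.r1 (WB@5)) EX@6 MEM@7 WB@8
I2 add r5 <- r5,r4: IF@3 ID@6 stall=0 (-) EX@7 MEM@8 WB@9
I3 mul r3 <- r1,r4: IF@6 ID@7 stall=1 (RAW on I1.r1 (WB@8)) EX@9 MEM@10 WB@11

Answer: 5 8 9 11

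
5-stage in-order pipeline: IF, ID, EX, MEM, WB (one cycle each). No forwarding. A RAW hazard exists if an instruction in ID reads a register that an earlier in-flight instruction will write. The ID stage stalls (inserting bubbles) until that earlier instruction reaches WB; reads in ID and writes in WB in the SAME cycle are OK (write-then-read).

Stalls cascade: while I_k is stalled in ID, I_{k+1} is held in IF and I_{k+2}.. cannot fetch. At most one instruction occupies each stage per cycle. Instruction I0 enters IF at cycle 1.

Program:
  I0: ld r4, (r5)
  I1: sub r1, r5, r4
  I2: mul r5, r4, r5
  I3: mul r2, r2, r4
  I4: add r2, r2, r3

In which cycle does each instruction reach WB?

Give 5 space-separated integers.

Answer: 5 8 9 10 13

Derivation:
I0 ld r4 <- r5: IF@1 ID@2 stall=0 (-) EX@3 MEM@4 WB@5
I1 sub r1 <- r5,r4: IF@2 ID@3 stall=2 (RAW on I0.r4 (WB@5)) EX@6 MEM@7 WB@8
I2 mul r5 <- r4,r5: IF@3 ID@6 stall=0 (-) EX@7 MEM@8 WB@9
I3 mul r2 <- r2,r4: IF@6 ID@7 stall=0 (-) EX@8 MEM@9 WB@10
I4 add r2 <- r2,r3: IF@7 ID@8 stall=2 (RAW on I3.r2 (WB@10)) EX@11 MEM@12 WB@13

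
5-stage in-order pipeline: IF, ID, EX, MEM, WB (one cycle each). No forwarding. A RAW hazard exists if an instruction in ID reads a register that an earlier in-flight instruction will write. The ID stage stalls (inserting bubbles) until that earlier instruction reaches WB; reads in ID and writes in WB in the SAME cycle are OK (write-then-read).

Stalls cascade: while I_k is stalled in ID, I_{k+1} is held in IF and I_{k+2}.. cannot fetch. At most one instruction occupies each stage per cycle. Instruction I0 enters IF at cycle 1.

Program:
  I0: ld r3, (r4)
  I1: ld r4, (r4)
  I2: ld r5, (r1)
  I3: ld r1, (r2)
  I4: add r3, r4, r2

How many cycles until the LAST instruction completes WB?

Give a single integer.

Answer: 9

Derivation:
I0 ld r3 <- r4: IF@1 ID@2 stall=0 (-) EX@3 MEM@4 WB@5
I1 ld r4 <- r4: IF@2 ID@3 stall=0 (-) EX@4 MEM@5 WB@6
I2 ld r5 <- r1: IF@3 ID@4 stall=0 (-) EX@5 MEM@6 WB@7
I3 ld r1 <- r2: IF@4 ID@5 stall=0 (-) EX@6 MEM@7 WB@8
I4 add r3 <- r4,r2: IF@5 ID@6 stall=0 (-) EX@7 MEM@8 WB@9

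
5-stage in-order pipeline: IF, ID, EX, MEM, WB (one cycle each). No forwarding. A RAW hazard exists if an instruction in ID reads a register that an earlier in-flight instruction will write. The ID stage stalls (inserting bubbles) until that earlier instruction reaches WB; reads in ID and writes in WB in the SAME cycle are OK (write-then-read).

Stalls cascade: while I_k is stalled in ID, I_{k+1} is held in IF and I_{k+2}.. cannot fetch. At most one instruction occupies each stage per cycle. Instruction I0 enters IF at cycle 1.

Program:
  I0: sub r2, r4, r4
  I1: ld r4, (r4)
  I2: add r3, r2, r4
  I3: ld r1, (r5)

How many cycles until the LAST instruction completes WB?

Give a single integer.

Answer: 10

Derivation:
I0 sub r2 <- r4,r4: IF@1 ID@2 stall=0 (-) EX@3 MEM@4 WB@5
I1 ld r4 <- r4: IF@2 ID@3 stall=0 (-) EX@4 MEM@5 WB@6
I2 add r3 <- r2,r4: IF@3 ID@4 stall=2 (RAW on I1.r4 (WB@6)) EX@7 MEM@8 WB@9
I3 ld r1 <- r5: IF@4 ID@7 stall=0 (-) EX@8 MEM@9 WB@10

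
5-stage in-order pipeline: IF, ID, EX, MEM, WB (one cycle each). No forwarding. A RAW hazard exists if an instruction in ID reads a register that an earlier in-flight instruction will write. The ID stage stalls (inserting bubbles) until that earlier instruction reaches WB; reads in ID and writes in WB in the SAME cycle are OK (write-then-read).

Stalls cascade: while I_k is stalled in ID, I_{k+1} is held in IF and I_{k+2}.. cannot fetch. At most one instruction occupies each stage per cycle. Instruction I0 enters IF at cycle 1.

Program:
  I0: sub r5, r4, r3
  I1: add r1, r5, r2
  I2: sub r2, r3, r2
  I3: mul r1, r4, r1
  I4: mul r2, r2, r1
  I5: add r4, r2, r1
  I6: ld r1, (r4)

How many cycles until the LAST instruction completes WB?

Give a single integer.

Answer: 20

Derivation:
I0 sub r5 <- r4,r3: IF@1 ID@2 stall=0 (-) EX@3 MEM@4 WB@5
I1 add r1 <- r5,r2: IF@2 ID@3 stall=2 (RAW on I0.r5 (WB@5)) EX@6 MEM@7 WB@8
I2 sub r2 <- r3,r2: IF@3 ID@6 stall=0 (-) EX@7 MEM@8 WB@9
I3 mul r1 <- r4,r1: IF@6 ID@7 stall=1 (RAW on I1.r1 (WB@8)) EX@9 MEM@10 WB@11
I4 mul r2 <- r2,r1: IF@7 ID@9 stall=2 (RAW on I3.r1 (WB@11)) EX@12 MEM@13 WB@14
I5 add r4 <- r2,r1: IF@9 ID@12 stall=2 (RAW on I4.r2 (WB@14)) EX@15 MEM@16 WB@17
I6 ld r1 <- r4: IF@12 ID@15 stall=2 (RAW on I5.r4 (WB@17)) EX@18 MEM@19 WB@20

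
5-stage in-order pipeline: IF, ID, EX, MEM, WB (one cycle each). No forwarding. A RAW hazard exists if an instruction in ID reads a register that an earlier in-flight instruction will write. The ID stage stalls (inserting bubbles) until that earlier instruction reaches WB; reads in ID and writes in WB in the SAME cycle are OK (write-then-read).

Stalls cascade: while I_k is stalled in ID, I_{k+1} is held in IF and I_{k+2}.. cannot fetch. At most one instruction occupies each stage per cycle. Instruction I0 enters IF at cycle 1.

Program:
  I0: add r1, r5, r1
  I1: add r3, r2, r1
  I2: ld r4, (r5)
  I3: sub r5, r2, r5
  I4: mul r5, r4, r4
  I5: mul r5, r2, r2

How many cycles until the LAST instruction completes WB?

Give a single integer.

Answer: 13

Derivation:
I0 add r1 <- r5,r1: IF@1 ID@2 stall=0 (-) EX@3 MEM@4 WB@5
I1 add r3 <- r2,r1: IF@2 ID@3 stall=2 (RAW on I0.r1 (WB@5)) EX@6 MEM@7 WB@8
I2 ld r4 <- r5: IF@3 ID@6 stall=0 (-) EX@7 MEM@8 WB@9
I3 sub r5 <- r2,r5: IF@6 ID@7 stall=0 (-) EX@8 MEM@9 WB@10
I4 mul r5 <- r4,r4: IF@7 ID@8 stall=1 (RAW on I2.r4 (WB@9)) EX@10 MEM@11 WB@12
I5 mul r5 <- r2,r2: IF@8 ID@10 stall=0 (-) EX@11 MEM@12 WB@13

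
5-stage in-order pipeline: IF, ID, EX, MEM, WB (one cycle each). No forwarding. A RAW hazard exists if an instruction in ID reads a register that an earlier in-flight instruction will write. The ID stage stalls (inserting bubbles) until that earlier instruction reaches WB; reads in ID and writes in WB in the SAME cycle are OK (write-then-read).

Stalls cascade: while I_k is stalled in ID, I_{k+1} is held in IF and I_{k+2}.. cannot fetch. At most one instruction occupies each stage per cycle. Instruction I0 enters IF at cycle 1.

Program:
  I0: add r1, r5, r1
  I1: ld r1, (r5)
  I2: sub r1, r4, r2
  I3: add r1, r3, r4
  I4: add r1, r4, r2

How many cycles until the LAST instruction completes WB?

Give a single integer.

Answer: 9

Derivation:
I0 add r1 <- r5,r1: IF@1 ID@2 stall=0 (-) EX@3 MEM@4 WB@5
I1 ld r1 <- r5: IF@2 ID@3 stall=0 (-) EX@4 MEM@5 WB@6
I2 sub r1 <- r4,r2: IF@3 ID@4 stall=0 (-) EX@5 MEM@6 WB@7
I3 add r1 <- r3,r4: IF@4 ID@5 stall=0 (-) EX@6 MEM@7 WB@8
I4 add r1 <- r4,r2: IF@5 ID@6 stall=0 (-) EX@7 MEM@8 WB@9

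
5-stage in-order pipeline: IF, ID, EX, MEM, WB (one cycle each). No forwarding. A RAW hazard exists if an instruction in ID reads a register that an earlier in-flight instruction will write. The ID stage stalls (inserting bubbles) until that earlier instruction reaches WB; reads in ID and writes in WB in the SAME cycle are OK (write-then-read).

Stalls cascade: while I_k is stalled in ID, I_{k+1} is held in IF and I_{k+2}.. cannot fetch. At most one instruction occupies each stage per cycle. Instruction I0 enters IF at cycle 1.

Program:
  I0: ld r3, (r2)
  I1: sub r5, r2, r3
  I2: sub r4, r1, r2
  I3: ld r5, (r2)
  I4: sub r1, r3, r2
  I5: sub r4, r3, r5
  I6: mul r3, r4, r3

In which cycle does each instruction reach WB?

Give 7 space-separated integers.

I0 ld r3 <- r2: IF@1 ID@2 stall=0 (-) EX@3 MEM@4 WB@5
I1 sub r5 <- r2,r3: IF@2 ID@3 stall=2 (RAW on I0.r3 (WB@5)) EX@6 MEM@7 WB@8
I2 sub r4 <- r1,r2: IF@3 ID@6 stall=0 (-) EX@7 MEM@8 WB@9
I3 ld r5 <- r2: IF@6 ID@7 stall=0 (-) EX@8 MEM@9 WB@10
I4 sub r1 <- r3,r2: IF@7 ID@8 stall=0 (-) EX@9 MEM@10 WB@11
I5 sub r4 <- r3,r5: IF@8 ID@9 stall=1 (RAW on I3.r5 (WB@10)) EX@11 MEM@12 WB@13
I6 mul r3 <- r4,r3: IF@9 ID@11 stall=2 (RAW on I5.r4 (WB@13)) EX@14 MEM@15 WB@16

Answer: 5 8 9 10 11 13 16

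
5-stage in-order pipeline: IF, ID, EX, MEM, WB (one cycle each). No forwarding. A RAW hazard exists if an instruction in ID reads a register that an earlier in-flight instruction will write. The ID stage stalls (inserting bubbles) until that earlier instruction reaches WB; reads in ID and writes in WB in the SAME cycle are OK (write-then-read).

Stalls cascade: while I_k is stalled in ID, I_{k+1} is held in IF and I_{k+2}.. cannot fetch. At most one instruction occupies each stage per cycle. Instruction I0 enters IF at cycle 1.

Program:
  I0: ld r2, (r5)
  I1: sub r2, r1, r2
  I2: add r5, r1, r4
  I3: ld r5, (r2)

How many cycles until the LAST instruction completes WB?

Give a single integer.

Answer: 11

Derivation:
I0 ld r2 <- r5: IF@1 ID@2 stall=0 (-) EX@3 MEM@4 WB@5
I1 sub r2 <- r1,r2: IF@2 ID@3 stall=2 (RAW on I0.r2 (WB@5)) EX@6 MEM@7 WB@8
I2 add r5 <- r1,r4: IF@3 ID@6 stall=0 (-) EX@7 MEM@8 WB@9
I3 ld r5 <- r2: IF@6 ID@7 stall=1 (RAW on I1.r2 (WB@8)) EX@9 MEM@10 WB@11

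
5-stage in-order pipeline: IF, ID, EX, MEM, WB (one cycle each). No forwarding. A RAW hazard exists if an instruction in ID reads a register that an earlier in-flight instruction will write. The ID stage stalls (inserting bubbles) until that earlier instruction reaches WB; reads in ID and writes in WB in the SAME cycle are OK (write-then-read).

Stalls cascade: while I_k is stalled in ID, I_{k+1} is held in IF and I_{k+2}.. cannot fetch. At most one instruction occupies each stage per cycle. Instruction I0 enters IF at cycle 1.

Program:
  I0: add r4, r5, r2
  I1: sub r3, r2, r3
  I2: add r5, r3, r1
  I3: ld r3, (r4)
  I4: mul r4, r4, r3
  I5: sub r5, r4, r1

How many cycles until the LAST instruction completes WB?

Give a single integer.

Answer: 16

Derivation:
I0 add r4 <- r5,r2: IF@1 ID@2 stall=0 (-) EX@3 MEM@4 WB@5
I1 sub r3 <- r2,r3: IF@2 ID@3 stall=0 (-) EX@4 MEM@5 WB@6
I2 add r5 <- r3,r1: IF@3 ID@4 stall=2 (RAW on I1.r3 (WB@6)) EX@7 MEM@8 WB@9
I3 ld r3 <- r4: IF@4 ID@7 stall=0 (-) EX@8 MEM@9 WB@10
I4 mul r4 <- r4,r3: IF@7 ID@8 stall=2 (RAW on I3.r3 (WB@10)) EX@11 MEM@12 WB@13
I5 sub r5 <- r4,r1: IF@8 ID@11 stall=2 (RAW on I4.r4 (WB@13)) EX@14 MEM@15 WB@16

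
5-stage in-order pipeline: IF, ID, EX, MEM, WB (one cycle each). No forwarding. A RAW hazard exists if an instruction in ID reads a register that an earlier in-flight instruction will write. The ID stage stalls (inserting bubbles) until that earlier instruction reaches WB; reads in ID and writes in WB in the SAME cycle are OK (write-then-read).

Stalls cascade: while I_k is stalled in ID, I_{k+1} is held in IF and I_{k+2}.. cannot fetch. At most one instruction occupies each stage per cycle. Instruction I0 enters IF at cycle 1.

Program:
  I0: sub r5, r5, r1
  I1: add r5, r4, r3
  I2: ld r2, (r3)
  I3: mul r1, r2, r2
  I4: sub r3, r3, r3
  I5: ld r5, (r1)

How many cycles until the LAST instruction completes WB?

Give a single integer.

I0 sub r5 <- r5,r1: IF@1 ID@2 stall=0 (-) EX@3 MEM@4 WB@5
I1 add r5 <- r4,r3: IF@2 ID@3 stall=0 (-) EX@4 MEM@5 WB@6
I2 ld r2 <- r3: IF@3 ID@4 stall=0 (-) EX@5 MEM@6 WB@7
I3 mul r1 <- r2,r2: IF@4 ID@5 stall=2 (RAW on I2.r2 (WB@7)) EX@8 MEM@9 WB@10
I4 sub r3 <- r3,r3: IF@5 ID@8 stall=0 (-) EX@9 MEM@10 WB@11
I5 ld r5 <- r1: IF@8 ID@9 stall=1 (RAW on I3.r1 (WB@10)) EX@11 MEM@12 WB@13

Answer: 13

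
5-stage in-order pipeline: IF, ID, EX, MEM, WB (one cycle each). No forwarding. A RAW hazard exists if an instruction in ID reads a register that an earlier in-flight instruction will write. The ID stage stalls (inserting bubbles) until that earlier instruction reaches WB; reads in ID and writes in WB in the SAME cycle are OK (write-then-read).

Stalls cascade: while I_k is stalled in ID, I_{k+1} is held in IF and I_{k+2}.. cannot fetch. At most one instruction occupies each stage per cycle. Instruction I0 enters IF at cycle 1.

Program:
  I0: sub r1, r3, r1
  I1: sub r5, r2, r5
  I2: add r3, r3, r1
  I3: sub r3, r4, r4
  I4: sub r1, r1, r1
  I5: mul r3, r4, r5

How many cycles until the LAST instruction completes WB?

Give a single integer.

Answer: 11

Derivation:
I0 sub r1 <- r3,r1: IF@1 ID@2 stall=0 (-) EX@3 MEM@4 WB@5
I1 sub r5 <- r2,r5: IF@2 ID@3 stall=0 (-) EX@4 MEM@5 WB@6
I2 add r3 <- r3,r1: IF@3 ID@4 stall=1 (RAW on I0.r1 (WB@5)) EX@6 MEM@7 WB@8
I3 sub r3 <- r4,r4: IF@4 ID@6 stall=0 (-) EX@7 MEM@8 WB@9
I4 sub r1 <- r1,r1: IF@6 ID@7 stall=0 (-) EX@8 MEM@9 WB@10
I5 mul r3 <- r4,r5: IF@7 ID@8 stall=0 (-) EX@9 MEM@10 WB@11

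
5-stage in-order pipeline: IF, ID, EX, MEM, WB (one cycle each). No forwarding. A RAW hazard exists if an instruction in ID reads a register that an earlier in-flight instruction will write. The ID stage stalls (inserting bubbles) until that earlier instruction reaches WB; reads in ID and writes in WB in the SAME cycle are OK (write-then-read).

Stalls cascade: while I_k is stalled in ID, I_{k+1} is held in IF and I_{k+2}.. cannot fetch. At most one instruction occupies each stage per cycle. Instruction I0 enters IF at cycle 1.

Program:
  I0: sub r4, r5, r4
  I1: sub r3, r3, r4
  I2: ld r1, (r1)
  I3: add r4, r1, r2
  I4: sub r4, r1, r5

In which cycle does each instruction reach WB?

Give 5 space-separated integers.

Answer: 5 8 9 12 13

Derivation:
I0 sub r4 <- r5,r4: IF@1 ID@2 stall=0 (-) EX@3 MEM@4 WB@5
I1 sub r3 <- r3,r4: IF@2 ID@3 stall=2 (RAW on I0.r4 (WB@5)) EX@6 MEM@7 WB@8
I2 ld r1 <- r1: IF@3 ID@6 stall=0 (-) EX@7 MEM@8 WB@9
I3 add r4 <- r1,r2: IF@6 ID@7 stall=2 (RAW on I2.r1 (WB@9)) EX@10 MEM@11 WB@12
I4 sub r4 <- r1,r5: IF@7 ID@10 stall=0 (-) EX@11 MEM@12 WB@13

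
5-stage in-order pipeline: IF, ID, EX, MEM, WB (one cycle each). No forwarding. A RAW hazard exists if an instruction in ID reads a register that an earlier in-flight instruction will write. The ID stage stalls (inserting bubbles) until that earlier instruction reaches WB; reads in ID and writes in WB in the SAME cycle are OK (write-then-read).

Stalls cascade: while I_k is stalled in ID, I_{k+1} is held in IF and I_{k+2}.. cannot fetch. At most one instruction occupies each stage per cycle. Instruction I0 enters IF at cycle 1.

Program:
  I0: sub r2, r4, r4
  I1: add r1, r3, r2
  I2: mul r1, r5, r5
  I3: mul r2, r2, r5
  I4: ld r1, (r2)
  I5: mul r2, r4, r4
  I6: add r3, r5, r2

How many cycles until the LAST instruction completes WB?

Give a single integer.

I0 sub r2 <- r4,r4: IF@1 ID@2 stall=0 (-) EX@3 MEM@4 WB@5
I1 add r1 <- r3,r2: IF@2 ID@3 stall=2 (RAW on I0.r2 (WB@5)) EX@6 MEM@7 WB@8
I2 mul r1 <- r5,r5: IF@3 ID@6 stall=0 (-) EX@7 MEM@8 WB@9
I3 mul r2 <- r2,r5: IF@6 ID@7 stall=0 (-) EX@8 MEM@9 WB@10
I4 ld r1 <- r2: IF@7 ID@8 stall=2 (RAW on I3.r2 (WB@10)) EX@11 MEM@12 WB@13
I5 mul r2 <- r4,r4: IF@8 ID@11 stall=0 (-) EX@12 MEM@13 WB@14
I6 add r3 <- r5,r2: IF@11 ID@12 stall=2 (RAW on I5.r2 (WB@14)) EX@15 MEM@16 WB@17

Answer: 17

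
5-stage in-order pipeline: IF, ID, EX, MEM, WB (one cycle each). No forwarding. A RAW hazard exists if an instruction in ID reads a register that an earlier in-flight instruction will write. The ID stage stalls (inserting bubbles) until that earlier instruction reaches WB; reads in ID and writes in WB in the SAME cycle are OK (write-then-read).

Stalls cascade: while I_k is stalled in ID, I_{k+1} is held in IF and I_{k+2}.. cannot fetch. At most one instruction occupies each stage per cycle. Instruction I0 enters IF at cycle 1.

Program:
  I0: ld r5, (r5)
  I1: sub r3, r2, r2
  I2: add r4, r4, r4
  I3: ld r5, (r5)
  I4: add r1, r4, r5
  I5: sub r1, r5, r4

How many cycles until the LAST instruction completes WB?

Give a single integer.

Answer: 12

Derivation:
I0 ld r5 <- r5: IF@1 ID@2 stall=0 (-) EX@3 MEM@4 WB@5
I1 sub r3 <- r2,r2: IF@2 ID@3 stall=0 (-) EX@4 MEM@5 WB@6
I2 add r4 <- r4,r4: IF@3 ID@4 stall=0 (-) EX@5 MEM@6 WB@7
I3 ld r5 <- r5: IF@4 ID@5 stall=0 (-) EX@6 MEM@7 WB@8
I4 add r1 <- r4,r5: IF@5 ID@6 stall=2 (RAW on I3.r5 (WB@8)) EX@9 MEM@10 WB@11
I5 sub r1 <- r5,r4: IF@6 ID@9 stall=0 (-) EX@10 MEM@11 WB@12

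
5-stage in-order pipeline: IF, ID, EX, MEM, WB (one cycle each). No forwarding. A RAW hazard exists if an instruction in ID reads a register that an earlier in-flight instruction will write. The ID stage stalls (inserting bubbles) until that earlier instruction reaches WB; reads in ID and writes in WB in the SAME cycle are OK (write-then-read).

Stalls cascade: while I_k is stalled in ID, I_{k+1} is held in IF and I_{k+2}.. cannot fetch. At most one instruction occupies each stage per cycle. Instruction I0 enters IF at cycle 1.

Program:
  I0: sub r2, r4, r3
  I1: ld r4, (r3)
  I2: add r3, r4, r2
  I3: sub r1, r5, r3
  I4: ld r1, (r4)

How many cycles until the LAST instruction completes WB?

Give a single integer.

I0 sub r2 <- r4,r3: IF@1 ID@2 stall=0 (-) EX@3 MEM@4 WB@5
I1 ld r4 <- r3: IF@2 ID@3 stall=0 (-) EX@4 MEM@5 WB@6
I2 add r3 <- r4,r2: IF@3 ID@4 stall=2 (RAW on I1.r4 (WB@6)) EX@7 MEM@8 WB@9
I3 sub r1 <- r5,r3: IF@4 ID@7 stall=2 (RAW on I2.r3 (WB@9)) EX@10 MEM@11 WB@12
I4 ld r1 <- r4: IF@7 ID@10 stall=0 (-) EX@11 MEM@12 WB@13

Answer: 13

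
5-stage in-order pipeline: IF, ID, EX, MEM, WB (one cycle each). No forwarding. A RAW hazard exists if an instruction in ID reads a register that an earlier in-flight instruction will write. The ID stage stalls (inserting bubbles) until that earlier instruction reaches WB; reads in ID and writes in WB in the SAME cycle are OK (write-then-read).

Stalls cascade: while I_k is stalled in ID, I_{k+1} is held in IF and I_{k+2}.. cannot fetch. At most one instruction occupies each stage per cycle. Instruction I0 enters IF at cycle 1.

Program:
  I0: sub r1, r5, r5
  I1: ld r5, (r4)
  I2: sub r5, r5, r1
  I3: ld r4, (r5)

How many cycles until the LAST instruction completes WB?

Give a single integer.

Answer: 12

Derivation:
I0 sub r1 <- r5,r5: IF@1 ID@2 stall=0 (-) EX@3 MEM@4 WB@5
I1 ld r5 <- r4: IF@2 ID@3 stall=0 (-) EX@4 MEM@5 WB@6
I2 sub r5 <- r5,r1: IF@3 ID@4 stall=2 (RAW on I1.r5 (WB@6)) EX@7 MEM@8 WB@9
I3 ld r4 <- r5: IF@4 ID@7 stall=2 (RAW on I2.r5 (WB@9)) EX@10 MEM@11 WB@12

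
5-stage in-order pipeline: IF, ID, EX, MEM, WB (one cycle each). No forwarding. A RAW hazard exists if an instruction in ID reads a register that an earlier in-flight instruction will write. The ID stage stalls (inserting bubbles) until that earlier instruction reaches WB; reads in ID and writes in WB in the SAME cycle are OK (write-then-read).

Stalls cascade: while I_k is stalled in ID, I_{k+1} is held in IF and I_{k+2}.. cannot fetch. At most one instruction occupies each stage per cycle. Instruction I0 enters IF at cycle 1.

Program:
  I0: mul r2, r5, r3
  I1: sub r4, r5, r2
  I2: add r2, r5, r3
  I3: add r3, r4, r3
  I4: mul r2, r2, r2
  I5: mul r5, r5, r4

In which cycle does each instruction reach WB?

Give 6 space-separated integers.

Answer: 5 8 9 11 12 13

Derivation:
I0 mul r2 <- r5,r3: IF@1 ID@2 stall=0 (-) EX@3 MEM@4 WB@5
I1 sub r4 <- r5,r2: IF@2 ID@3 stall=2 (RAW on I0.r2 (WB@5)) EX@6 MEM@7 WB@8
I2 add r2 <- r5,r3: IF@3 ID@6 stall=0 (-) EX@7 MEM@8 WB@9
I3 add r3 <- r4,r3: IF@6 ID@7 stall=1 (RAW on I1.r4 (WB@8)) EX@9 MEM@10 WB@11
I4 mul r2 <- r2,r2: IF@7 ID@9 stall=0 (-) EX@10 MEM@11 WB@12
I5 mul r5 <- r5,r4: IF@9 ID@10 stall=0 (-) EX@11 MEM@12 WB@13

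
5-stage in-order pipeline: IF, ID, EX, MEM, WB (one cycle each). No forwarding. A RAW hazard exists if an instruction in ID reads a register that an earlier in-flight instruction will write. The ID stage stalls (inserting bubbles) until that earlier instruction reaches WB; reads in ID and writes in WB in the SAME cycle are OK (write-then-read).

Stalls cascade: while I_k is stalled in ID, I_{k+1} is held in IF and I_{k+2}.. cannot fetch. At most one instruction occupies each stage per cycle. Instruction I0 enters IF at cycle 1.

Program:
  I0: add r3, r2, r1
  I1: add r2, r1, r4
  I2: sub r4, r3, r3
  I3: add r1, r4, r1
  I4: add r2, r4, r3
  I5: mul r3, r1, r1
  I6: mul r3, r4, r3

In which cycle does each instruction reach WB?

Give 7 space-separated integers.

Answer: 5 6 8 11 12 14 17

Derivation:
I0 add r3 <- r2,r1: IF@1 ID@2 stall=0 (-) EX@3 MEM@4 WB@5
I1 add r2 <- r1,r4: IF@2 ID@3 stall=0 (-) EX@4 MEM@5 WB@6
I2 sub r4 <- r3,r3: IF@3 ID@4 stall=1 (RAW on I0.r3 (WB@5)) EX@6 MEM@7 WB@8
I3 add r1 <- r4,r1: IF@4 ID@6 stall=2 (RAW on I2.r4 (WB@8)) EX@9 MEM@10 WB@11
I4 add r2 <- r4,r3: IF@6 ID@9 stall=0 (-) EX@10 MEM@11 WB@12
I5 mul r3 <- r1,r1: IF@9 ID@10 stall=1 (RAW on I3.r1 (WB@11)) EX@12 MEM@13 WB@14
I6 mul r3 <- r4,r3: IF@10 ID@12 stall=2 (RAW on I5.r3 (WB@14)) EX@15 MEM@16 WB@17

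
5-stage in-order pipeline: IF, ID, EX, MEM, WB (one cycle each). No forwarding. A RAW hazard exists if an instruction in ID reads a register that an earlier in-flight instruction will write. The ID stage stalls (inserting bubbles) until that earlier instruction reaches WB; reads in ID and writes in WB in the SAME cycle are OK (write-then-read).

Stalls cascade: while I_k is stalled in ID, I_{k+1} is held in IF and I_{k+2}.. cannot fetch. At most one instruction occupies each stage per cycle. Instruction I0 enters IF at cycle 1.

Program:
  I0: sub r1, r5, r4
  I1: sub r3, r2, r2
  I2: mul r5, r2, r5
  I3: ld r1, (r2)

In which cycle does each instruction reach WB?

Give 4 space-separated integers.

I0 sub r1 <- r5,r4: IF@1 ID@2 stall=0 (-) EX@3 MEM@4 WB@5
I1 sub r3 <- r2,r2: IF@2 ID@3 stall=0 (-) EX@4 MEM@5 WB@6
I2 mul r5 <- r2,r5: IF@3 ID@4 stall=0 (-) EX@5 MEM@6 WB@7
I3 ld r1 <- r2: IF@4 ID@5 stall=0 (-) EX@6 MEM@7 WB@8

Answer: 5 6 7 8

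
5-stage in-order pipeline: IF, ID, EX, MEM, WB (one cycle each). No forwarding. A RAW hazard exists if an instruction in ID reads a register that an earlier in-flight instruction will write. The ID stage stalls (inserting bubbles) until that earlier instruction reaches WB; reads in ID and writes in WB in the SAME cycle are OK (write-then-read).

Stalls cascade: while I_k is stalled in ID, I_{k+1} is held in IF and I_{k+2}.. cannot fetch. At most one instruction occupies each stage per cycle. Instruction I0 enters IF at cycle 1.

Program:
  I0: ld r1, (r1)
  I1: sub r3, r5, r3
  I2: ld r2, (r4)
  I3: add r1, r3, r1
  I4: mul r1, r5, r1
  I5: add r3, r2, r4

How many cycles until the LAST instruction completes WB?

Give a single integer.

I0 ld r1 <- r1: IF@1 ID@2 stall=0 (-) EX@3 MEM@4 WB@5
I1 sub r3 <- r5,r3: IF@2 ID@3 stall=0 (-) EX@4 MEM@5 WB@6
I2 ld r2 <- r4: IF@3 ID@4 stall=0 (-) EX@5 MEM@6 WB@7
I3 add r1 <- r3,r1: IF@4 ID@5 stall=1 (RAW on I1.r3 (WB@6)) EX@7 MEM@8 WB@9
I4 mul r1 <- r5,r1: IF@5 ID@7 stall=2 (RAW on I3.r1 (WB@9)) EX@10 MEM@11 WB@12
I5 add r3 <- r2,r4: IF@7 ID@10 stall=0 (-) EX@11 MEM@12 WB@13

Answer: 13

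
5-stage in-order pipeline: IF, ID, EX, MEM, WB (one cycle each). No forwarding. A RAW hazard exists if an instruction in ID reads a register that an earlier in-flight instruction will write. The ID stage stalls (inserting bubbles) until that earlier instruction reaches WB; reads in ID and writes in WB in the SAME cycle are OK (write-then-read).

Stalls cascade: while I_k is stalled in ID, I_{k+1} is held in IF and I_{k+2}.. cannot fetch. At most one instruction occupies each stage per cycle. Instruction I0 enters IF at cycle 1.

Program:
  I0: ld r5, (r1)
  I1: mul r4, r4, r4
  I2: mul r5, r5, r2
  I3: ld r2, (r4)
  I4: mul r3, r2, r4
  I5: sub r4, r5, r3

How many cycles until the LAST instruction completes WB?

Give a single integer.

I0 ld r5 <- r1: IF@1 ID@2 stall=0 (-) EX@3 MEM@4 WB@5
I1 mul r4 <- r4,r4: IF@2 ID@3 stall=0 (-) EX@4 MEM@5 WB@6
I2 mul r5 <- r5,r2: IF@3 ID@4 stall=1 (RAW on I0.r5 (WB@5)) EX@6 MEM@7 WB@8
I3 ld r2 <- r4: IF@4 ID@6 stall=0 (-) EX@7 MEM@8 WB@9
I4 mul r3 <- r2,r4: IF@6 ID@7 stall=2 (RAW on I3.r2 (WB@9)) EX@10 MEM@11 WB@12
I5 sub r4 <- r5,r3: IF@7 ID@10 stall=2 (RAW on I4.r3 (WB@12)) EX@13 MEM@14 WB@15

Answer: 15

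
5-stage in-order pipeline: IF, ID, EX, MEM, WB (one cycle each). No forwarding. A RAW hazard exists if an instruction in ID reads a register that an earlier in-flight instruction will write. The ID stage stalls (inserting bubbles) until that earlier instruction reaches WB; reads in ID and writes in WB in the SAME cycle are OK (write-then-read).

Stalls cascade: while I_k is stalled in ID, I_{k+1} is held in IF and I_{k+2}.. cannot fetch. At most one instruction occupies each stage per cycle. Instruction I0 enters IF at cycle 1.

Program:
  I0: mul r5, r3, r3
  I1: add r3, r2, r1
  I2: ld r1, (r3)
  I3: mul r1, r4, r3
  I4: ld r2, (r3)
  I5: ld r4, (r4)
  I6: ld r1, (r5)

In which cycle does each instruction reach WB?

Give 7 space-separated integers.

I0 mul r5 <- r3,r3: IF@1 ID@2 stall=0 (-) EX@3 MEM@4 WB@5
I1 add r3 <- r2,r1: IF@2 ID@3 stall=0 (-) EX@4 MEM@5 WB@6
I2 ld r1 <- r3: IF@3 ID@4 stall=2 (RAW on I1.r3 (WB@6)) EX@7 MEM@8 WB@9
I3 mul r1 <- r4,r3: IF@4 ID@7 stall=0 (-) EX@8 MEM@9 WB@10
I4 ld r2 <- r3: IF@7 ID@8 stall=0 (-) EX@9 MEM@10 WB@11
I5 ld r4 <- r4: IF@8 ID@9 stall=0 (-) EX@10 MEM@11 WB@12
I6 ld r1 <- r5: IF@9 ID@10 stall=0 (-) EX@11 MEM@12 WB@13

Answer: 5 6 9 10 11 12 13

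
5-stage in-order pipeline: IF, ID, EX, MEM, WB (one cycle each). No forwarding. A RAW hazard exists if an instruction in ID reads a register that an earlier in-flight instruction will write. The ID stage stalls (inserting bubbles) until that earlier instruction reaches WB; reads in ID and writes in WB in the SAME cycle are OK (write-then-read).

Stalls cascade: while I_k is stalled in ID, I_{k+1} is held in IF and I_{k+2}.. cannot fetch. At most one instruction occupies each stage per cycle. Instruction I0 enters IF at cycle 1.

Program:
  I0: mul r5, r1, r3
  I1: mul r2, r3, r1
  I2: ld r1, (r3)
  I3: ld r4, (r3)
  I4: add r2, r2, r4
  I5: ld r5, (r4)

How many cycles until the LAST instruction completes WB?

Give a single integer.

I0 mul r5 <- r1,r3: IF@1 ID@2 stall=0 (-) EX@3 MEM@4 WB@5
I1 mul r2 <- r3,r1: IF@2 ID@3 stall=0 (-) EX@4 MEM@5 WB@6
I2 ld r1 <- r3: IF@3 ID@4 stall=0 (-) EX@5 MEM@6 WB@7
I3 ld r4 <- r3: IF@4 ID@5 stall=0 (-) EX@6 MEM@7 WB@8
I4 add r2 <- r2,r4: IF@5 ID@6 stall=2 (RAW on I3.r4 (WB@8)) EX@9 MEM@10 WB@11
I5 ld r5 <- r4: IF@6 ID@9 stall=0 (-) EX@10 MEM@11 WB@12

Answer: 12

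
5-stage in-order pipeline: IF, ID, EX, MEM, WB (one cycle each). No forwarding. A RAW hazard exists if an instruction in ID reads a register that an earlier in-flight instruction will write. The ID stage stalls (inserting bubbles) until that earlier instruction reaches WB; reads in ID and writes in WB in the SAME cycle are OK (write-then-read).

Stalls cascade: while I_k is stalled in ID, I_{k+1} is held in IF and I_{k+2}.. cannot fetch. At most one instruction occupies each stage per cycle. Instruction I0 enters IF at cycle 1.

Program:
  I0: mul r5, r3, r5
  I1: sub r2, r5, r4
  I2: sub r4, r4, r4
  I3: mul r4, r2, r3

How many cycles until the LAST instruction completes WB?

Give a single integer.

Answer: 11

Derivation:
I0 mul r5 <- r3,r5: IF@1 ID@2 stall=0 (-) EX@3 MEM@4 WB@5
I1 sub r2 <- r5,r4: IF@2 ID@3 stall=2 (RAW on I0.r5 (WB@5)) EX@6 MEM@7 WB@8
I2 sub r4 <- r4,r4: IF@3 ID@6 stall=0 (-) EX@7 MEM@8 WB@9
I3 mul r4 <- r2,r3: IF@6 ID@7 stall=1 (RAW on I1.r2 (WB@8)) EX@9 MEM@10 WB@11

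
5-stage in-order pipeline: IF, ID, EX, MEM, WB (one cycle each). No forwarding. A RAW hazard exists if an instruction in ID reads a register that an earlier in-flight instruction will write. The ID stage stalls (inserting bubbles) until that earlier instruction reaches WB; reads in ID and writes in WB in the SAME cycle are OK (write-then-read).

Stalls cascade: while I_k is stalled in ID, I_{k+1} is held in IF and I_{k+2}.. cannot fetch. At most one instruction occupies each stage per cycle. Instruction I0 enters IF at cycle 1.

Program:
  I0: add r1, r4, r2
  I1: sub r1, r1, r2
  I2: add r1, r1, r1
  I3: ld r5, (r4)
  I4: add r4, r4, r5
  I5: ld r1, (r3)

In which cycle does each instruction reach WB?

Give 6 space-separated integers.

Answer: 5 8 11 12 15 16

Derivation:
I0 add r1 <- r4,r2: IF@1 ID@2 stall=0 (-) EX@3 MEM@4 WB@5
I1 sub r1 <- r1,r2: IF@2 ID@3 stall=2 (RAW on I0.r1 (WB@5)) EX@6 MEM@7 WB@8
I2 add r1 <- r1,r1: IF@3 ID@6 stall=2 (RAW on I1.r1 (WB@8)) EX@9 MEM@10 WB@11
I3 ld r5 <- r4: IF@6 ID@9 stall=0 (-) EX@10 MEM@11 WB@12
I4 add r4 <- r4,r5: IF@9 ID@10 stall=2 (RAW on I3.r5 (WB@12)) EX@13 MEM@14 WB@15
I5 ld r1 <- r3: IF@10 ID@13 stall=0 (-) EX@14 MEM@15 WB@16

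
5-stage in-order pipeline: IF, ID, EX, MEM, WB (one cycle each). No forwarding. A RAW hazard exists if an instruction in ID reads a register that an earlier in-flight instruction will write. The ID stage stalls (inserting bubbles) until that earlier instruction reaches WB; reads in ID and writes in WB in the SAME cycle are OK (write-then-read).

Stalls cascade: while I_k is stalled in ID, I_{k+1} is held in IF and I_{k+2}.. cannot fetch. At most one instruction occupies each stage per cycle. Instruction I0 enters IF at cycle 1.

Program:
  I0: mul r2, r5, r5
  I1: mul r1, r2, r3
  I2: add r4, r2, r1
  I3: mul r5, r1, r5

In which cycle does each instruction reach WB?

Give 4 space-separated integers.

I0 mul r2 <- r5,r5: IF@1 ID@2 stall=0 (-) EX@3 MEM@4 WB@5
I1 mul r1 <- r2,r3: IF@2 ID@3 stall=2 (RAW on I0.r2 (WB@5)) EX@6 MEM@7 WB@8
I2 add r4 <- r2,r1: IF@3 ID@6 stall=2 (RAW on I1.r1 (WB@8)) EX@9 MEM@10 WB@11
I3 mul r5 <- r1,r5: IF@6 ID@9 stall=0 (-) EX@10 MEM@11 WB@12

Answer: 5 8 11 12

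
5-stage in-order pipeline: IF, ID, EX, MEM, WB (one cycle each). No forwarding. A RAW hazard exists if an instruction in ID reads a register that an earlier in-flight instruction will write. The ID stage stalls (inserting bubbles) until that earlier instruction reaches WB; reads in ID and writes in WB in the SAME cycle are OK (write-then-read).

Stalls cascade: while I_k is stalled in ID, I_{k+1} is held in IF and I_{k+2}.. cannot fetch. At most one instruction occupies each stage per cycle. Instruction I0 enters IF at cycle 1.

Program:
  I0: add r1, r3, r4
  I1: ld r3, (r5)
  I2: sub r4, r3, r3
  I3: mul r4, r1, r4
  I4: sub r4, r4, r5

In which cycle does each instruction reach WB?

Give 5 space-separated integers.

I0 add r1 <- r3,r4: IF@1 ID@2 stall=0 (-) EX@3 MEM@4 WB@5
I1 ld r3 <- r5: IF@2 ID@3 stall=0 (-) EX@4 MEM@5 WB@6
I2 sub r4 <- r3,r3: IF@3 ID@4 stall=2 (RAW on I1.r3 (WB@6)) EX@7 MEM@8 WB@9
I3 mul r4 <- r1,r4: IF@4 ID@7 stall=2 (RAW on I2.r4 (WB@9)) EX@10 MEM@11 WB@12
I4 sub r4 <- r4,r5: IF@7 ID@10 stall=2 (RAW on I3.r4 (WB@12)) EX@13 MEM@14 WB@15

Answer: 5 6 9 12 15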